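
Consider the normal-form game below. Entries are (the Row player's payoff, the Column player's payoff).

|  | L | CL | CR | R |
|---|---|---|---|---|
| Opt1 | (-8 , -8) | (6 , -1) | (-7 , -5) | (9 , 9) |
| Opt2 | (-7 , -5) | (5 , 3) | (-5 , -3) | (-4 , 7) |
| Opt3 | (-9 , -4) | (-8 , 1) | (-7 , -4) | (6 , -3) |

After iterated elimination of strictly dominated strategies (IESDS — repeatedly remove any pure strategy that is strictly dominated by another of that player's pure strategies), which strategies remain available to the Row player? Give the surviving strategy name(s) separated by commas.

For the Column player, CL strictly dominates L on the remaining rows (Opt1: -1>-8, Opt2: 3>-5, Opt3: 1>-4); eliminate L.
The Column player's strategy CR is strictly dominated by CL (Opt1: -1>-5, Opt2: 3>-3, Opt3: 1>-4) and is removed.
Row Opt2 is eliminated: Opt1 beats it against every remaining column (CL: 6>5, R: 9>-4).
For the Row player, Opt1 strictly dominates Opt3 on the remaining columns (CL: 6>-8, R: 9>6); eliminate Opt3.
The Column player's strategy CL is strictly dominated by R (Opt1: 9>-1) and is removed.
Among the remaining strategies, none is strictly dominated by another pure strategy of the same player, so the elimination stops.
Surviving strategies — the Row player: {Opt1}; the Column player: {R}.

Opt1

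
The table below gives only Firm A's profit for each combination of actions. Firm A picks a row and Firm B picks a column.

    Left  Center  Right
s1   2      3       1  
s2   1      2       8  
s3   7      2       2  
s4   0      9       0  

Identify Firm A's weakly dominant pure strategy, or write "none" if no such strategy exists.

s1 fails to dominate s2 at Right (1<8).
s2 fails to dominate s1 at Left (1<2).
s3 fails to dominate s1 at Center (2<3).
s4 fails to dominate s1 at Left (0<2).
No single strategy dominates all the others.

none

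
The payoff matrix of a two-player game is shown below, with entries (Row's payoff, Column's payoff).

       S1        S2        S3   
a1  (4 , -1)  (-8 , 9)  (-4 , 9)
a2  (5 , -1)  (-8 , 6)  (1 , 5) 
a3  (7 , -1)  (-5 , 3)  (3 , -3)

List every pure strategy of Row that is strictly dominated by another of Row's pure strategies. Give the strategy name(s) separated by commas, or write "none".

a3 strictly dominates a1 — S1: 7>4, S2: -5>-8, S3: 3>-4.
a3 strictly dominates a2 — S1: 7>5, S2: -5>-8, S3: 3>1.
a3: no other strategy beats it everywhere (a1 at S1 (7>4); a2 at S1 (7>5)).

a1, a2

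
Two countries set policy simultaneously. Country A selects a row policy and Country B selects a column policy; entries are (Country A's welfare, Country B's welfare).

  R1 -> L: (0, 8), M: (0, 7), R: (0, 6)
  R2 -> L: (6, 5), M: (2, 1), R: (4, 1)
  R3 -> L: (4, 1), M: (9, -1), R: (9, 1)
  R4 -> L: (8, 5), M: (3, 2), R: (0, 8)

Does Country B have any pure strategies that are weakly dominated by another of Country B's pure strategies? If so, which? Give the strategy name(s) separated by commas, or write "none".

L is not dominated — it holds its own against M at R1 (8>7); R at R1 (8>6).
L weakly dominates M — R1: 8>7, R2: 5>1, R3: 1>-1, R4: 5>2.
R is not dominated — it holds its own against L at R4 (8>5); M at R3 (1>-1).

M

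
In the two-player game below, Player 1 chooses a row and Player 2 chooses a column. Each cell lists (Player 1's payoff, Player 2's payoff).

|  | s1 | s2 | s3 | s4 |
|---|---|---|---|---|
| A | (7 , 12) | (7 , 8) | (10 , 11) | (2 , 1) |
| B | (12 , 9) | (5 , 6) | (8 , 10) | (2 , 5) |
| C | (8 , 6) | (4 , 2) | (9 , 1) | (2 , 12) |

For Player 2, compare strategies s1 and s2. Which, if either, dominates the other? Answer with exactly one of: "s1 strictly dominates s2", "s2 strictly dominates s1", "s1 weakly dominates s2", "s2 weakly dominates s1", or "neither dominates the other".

Compare s1 to s2 across each choice by Player 1: A: 12>8, B: 9>6, C: 6>2.
s1 gives a strictly higher payoff against each choice by Player 1, so s1 strictly dominates s2.

s1 strictly dominates s2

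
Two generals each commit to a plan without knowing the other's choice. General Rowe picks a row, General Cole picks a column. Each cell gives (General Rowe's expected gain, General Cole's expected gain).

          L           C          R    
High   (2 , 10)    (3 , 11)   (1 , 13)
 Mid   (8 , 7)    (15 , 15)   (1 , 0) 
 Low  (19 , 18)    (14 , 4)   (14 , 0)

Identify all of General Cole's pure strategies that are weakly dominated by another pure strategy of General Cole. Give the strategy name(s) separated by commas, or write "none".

none

Nothing dominates L: C at Low (18>4); R at Mid (7>0).
C is not dominated — it holds its own against L at High (11>10); R at Mid (15>0).
Nothing dominates R: L at High (13>10); C at High (13>11).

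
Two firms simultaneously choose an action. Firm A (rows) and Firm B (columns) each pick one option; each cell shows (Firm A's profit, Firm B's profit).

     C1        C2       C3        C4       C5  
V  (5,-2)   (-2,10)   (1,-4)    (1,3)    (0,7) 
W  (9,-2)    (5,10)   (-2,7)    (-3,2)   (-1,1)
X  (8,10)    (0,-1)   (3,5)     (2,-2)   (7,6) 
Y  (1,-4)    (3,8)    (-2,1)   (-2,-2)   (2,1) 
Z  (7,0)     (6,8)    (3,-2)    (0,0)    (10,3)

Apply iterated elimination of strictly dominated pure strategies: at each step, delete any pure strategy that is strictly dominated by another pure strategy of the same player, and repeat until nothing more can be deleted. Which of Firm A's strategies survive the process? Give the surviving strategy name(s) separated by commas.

W, X, Z

Firm A's strategy V is strictly dominated by X (C1: 8>5, C2: 0>-2, C3: 3>1, C4: 2>1, C5: 7>0) and is removed.
Firm A's strategy Y is strictly dominated by Z (C1: 7>1, C2: 6>3, C3: 3>-2, C4: 0>-2, C5: 10>2) and is removed.
Firm B's strategy C4 is strictly dominated by C2 (W: 10>2, X: -1>-2, Z: 8>0) and is removed.
Among the remaining strategies, none is strictly dominated by another pure strategy of the same player, so the elimination stops.
Surviving strategies — Firm A: {W, X, Z}; Firm B: {C1, C2, C3, C5}.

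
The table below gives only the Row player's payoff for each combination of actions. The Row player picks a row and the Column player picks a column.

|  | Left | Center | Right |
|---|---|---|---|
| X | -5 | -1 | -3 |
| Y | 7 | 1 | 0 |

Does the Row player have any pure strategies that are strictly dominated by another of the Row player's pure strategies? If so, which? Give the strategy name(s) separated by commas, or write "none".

X

X is strictly dominated by Y (Left: 7>-5, Center: 1>-1, Right: 0>-3).
Y is not dominated — it holds its own against X at Left (7>-5).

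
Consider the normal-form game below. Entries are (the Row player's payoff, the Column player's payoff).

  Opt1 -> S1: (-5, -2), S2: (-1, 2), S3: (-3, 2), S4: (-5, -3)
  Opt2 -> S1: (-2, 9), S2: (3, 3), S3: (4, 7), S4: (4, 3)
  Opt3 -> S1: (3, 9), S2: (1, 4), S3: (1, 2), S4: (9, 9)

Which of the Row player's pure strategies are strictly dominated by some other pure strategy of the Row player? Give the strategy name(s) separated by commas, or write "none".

Opt2 strictly dominates Opt1 — S1: -2>-5, S2: 3>-1, S3: 4>-3, S4: 4>-5.
Nothing dominates Opt2: Opt1 at S1 (-2>-5); Opt3 at S2 (3>1).
Opt3: no other strategy beats it everywhere (Opt1 at S1 (3>-5); Opt2 at S1 (3>-2)).

Opt1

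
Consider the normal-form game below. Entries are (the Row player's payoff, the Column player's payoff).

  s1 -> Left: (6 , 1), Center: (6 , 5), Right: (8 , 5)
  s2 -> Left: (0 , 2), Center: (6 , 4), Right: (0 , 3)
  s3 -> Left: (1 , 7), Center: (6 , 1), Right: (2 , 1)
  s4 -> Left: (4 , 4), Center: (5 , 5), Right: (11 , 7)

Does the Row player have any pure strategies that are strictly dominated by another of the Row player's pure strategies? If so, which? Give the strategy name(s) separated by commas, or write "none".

none

s1: no other strategy beats it everywhere (s2 at Left (6>0); s3 at Left (6>1); s4 at Left (6>4)).
s2: no other strategy beats it everywhere (s1 at Center (6=6); s3 at Center (6=6); s4 at Center (6>5)).
s3 is not dominated — it holds its own against s1 at Center (6=6); s2 at Left (1>0); s4 at Center (6>5).
s4: no other strategy beats it everywhere (s1 at Right (11>8); s2 at Left (4>0); s3 at Left (4>1)).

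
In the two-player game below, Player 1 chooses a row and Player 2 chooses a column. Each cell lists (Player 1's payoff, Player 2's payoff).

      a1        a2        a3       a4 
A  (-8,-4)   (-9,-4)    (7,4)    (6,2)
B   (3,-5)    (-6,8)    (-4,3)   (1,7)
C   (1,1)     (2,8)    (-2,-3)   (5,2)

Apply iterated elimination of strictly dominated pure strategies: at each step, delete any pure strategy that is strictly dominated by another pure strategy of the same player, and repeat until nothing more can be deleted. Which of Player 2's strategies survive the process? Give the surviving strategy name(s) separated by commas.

a2, a3, a4

Column a1 is eliminated: a4 beats it against every remaining row (A: 2>-4, B: 7>-5, C: 2>1).
Row B is eliminated: C beats it against every remaining column (a2: 2>-6, a3: -2>-4, a4: 5>1).
Among the remaining strategies, none is strictly dominated by another pure strategy of the same player, so the elimination stops.
Surviving strategies — Player 1: {A, C}; Player 2: {a2, a3, a4}.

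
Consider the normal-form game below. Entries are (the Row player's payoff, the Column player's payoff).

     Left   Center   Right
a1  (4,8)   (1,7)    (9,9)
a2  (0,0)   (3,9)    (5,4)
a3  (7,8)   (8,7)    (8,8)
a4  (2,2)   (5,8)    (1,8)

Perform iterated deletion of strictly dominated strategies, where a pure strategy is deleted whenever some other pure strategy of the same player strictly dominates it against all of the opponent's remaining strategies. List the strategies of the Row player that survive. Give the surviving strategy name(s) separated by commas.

a1, a3

The Row player's strategy a2 is strictly dominated by a3 (Left: 7>0, Center: 8>3, Right: 8>5) and is removed.
For the Row player, a3 strictly dominates a4 on the remaining columns (Left: 7>2, Center: 8>5, Right: 8>1); eliminate a4.
The Column player's strategy Center is strictly dominated by Left (a1: 8>7, a3: 8>7) and is removed.
Among the remaining strategies, none is strictly dominated by another pure strategy of the same player, so the elimination stops.
Surviving strategies — the Row player: {a1, a3}; the Column player: {Left, Right}.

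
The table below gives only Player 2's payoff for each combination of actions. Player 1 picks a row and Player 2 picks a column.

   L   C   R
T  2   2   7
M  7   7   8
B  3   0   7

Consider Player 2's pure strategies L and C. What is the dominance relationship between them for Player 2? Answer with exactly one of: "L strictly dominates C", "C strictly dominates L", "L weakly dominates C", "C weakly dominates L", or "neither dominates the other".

L's payoffs vs C's, by Player 1's action — T: 2=2, M: 7=7, B: 3>0.
L is at least as good everywhere and strictly better somewhere (tied only at T, M), so L weakly but not strictly dominates C.

L weakly dominates C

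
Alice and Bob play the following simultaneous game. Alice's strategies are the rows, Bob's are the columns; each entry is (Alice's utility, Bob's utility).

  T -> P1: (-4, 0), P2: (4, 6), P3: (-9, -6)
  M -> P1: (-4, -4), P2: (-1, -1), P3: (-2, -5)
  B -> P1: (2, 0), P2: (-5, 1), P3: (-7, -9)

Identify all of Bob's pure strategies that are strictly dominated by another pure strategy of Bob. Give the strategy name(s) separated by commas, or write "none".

P1, P3

P1: dominated, since P2 does at least as well everywhere (T: 6>0, M: -1>-4, B: 1>0).
P2: no other strategy beats it everywhere (P1 at T (6>0); P3 at T (6>-6)).
P3 is strictly dominated by P1 (T: 0>-6, M: -4>-5, B: 0>-9).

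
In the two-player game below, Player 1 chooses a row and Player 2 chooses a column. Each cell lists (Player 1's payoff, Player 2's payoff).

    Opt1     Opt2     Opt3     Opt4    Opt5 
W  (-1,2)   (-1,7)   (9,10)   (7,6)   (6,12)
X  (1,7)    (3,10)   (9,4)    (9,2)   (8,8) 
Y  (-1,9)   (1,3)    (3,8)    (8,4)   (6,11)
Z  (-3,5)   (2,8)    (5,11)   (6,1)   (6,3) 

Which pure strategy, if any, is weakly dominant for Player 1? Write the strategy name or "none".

X vs W: Opt1: 1>-1, Opt2: 3>-1, Opt3: 9=9, Opt4: 9>7, Opt5: 8>6.
X vs Y: Opt1: 1>-1, Opt2: 3>1, Opt3: 9>3, Opt4: 9>8, Opt5: 8>6.
X vs Z: Opt1: 1>-3, Opt2: 3>2, Opt3: 9>5, Opt4: 9>6, Opt5: 8>6.
X is at least as good as every other strategy against every opponent action, so it is weakly dominant.

X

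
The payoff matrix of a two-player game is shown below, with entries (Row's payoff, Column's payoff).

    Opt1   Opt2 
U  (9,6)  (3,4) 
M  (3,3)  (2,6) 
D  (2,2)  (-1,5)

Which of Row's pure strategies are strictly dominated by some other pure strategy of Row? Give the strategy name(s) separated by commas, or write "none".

M, D

U: no other strategy beats it everywhere (M at Opt1 (9>3); D at Opt1 (9>2)).
M is strictly dominated by U (Opt1: 9>3, Opt2: 3>2).
D: dominated, since U does at least as well everywhere (Opt1: 9>2, Opt2: 3>-1).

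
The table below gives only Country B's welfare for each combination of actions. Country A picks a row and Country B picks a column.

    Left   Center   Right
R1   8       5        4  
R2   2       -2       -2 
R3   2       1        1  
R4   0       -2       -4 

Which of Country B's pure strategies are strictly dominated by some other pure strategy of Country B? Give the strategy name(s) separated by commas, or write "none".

Left: no other strategy beats it everywhere (Center at R1 (8>5); Right at R1 (8>4)).
Left strictly dominates Center — R1: 8>5, R2: 2>-2, R3: 2>1, R4: 0>-2.
Left strictly dominates Right — R1: 8>4, R2: 2>-2, R3: 2>1, R4: 0>-4.

Center, Right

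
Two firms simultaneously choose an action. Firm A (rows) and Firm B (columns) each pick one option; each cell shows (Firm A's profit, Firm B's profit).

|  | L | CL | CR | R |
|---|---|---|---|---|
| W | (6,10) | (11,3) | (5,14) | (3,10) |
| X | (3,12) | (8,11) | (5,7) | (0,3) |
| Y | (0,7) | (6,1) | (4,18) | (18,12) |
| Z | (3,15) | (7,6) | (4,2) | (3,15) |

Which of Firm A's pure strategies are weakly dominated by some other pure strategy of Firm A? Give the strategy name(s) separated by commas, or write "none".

X, Z

W is not dominated — it holds its own against X at L (6>3); Y at L (6>0); Z at L (6>3).
X is weakly dominated by W (L: 6>3, CL: 11>8, CR: 5=5, R: 3>0).
Y: no other strategy beats it everywhere (W at R (18>3); X at R (18>0); Z at R (18>3)).
Z is weakly dominated by W (L: 6>3, CL: 11>7, CR: 5>4, R: 3=3).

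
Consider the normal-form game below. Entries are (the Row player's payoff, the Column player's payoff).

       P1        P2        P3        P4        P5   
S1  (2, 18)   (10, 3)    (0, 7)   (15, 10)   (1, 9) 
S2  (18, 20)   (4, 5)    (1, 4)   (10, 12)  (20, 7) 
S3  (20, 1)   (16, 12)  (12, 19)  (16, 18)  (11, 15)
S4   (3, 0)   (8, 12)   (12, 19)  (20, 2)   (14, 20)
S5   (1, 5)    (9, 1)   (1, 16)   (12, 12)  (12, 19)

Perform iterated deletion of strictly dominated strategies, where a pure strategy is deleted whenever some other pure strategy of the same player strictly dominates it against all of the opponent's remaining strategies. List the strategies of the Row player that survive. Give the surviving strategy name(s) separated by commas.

S2, S3, S4

For the Row player, S3 strictly dominates S1 on the remaining columns (P1: 20>2, P2: 16>10, P3: 12>0, P4: 16>15, P5: 11>1); eliminate S1.
The Column player's strategy P2 is strictly dominated by P5 (S2: 7>5, S3: 15>12, S4: 20>12, S5: 19>1) and is removed.
The Row player's strategy S5 is strictly dominated by S4 (P1: 3>1, P3: 12>1, P4: 20>12, P5: 14>12) and is removed.
Among the remaining strategies, none is strictly dominated by another pure strategy of the same player, so the elimination stops.
Surviving strategies — the Row player: {S2, S3, S4}; the Column player: {P1, P3, P4, P5}.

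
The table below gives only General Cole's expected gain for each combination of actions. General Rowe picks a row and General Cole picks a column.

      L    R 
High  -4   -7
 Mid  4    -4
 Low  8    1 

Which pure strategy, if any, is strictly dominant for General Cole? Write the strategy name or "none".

L vs R: High: -4>-7, Mid: 4>-4, Low: 8>1.
L strictly beats every other strategy against every opponent action, so it is strictly dominant.

L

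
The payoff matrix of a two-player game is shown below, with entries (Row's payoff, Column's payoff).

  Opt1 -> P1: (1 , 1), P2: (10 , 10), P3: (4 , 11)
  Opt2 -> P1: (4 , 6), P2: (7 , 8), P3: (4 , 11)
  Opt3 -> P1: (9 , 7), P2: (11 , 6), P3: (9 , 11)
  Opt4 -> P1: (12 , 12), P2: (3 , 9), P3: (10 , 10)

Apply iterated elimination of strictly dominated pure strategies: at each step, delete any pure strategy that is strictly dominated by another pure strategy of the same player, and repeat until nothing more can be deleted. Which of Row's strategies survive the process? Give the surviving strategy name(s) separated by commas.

Row Opt1 is eliminated: Opt3 beats it against every remaining column (P1: 9>1, P2: 11>10, P3: 9>4).
Row Opt2 is eliminated: Opt3 beats it against every remaining column (P1: 9>4, P2: 11>7, P3: 9>4).
Column P2 is eliminated: P1 beats it against every remaining row (Opt3: 7>6, Opt4: 12>9).
Row's strategy Opt3 is strictly dominated by Opt4 (P1: 12>9, P3: 10>9) and is removed.
Column's strategy P3 is strictly dominated by P1 (Opt4: 12>10) and is removed.
Among the remaining strategies, none is strictly dominated by another pure strategy of the same player, so the elimination stops.
Surviving strategies — Row: {Opt4}; Column: {P1}.

Opt4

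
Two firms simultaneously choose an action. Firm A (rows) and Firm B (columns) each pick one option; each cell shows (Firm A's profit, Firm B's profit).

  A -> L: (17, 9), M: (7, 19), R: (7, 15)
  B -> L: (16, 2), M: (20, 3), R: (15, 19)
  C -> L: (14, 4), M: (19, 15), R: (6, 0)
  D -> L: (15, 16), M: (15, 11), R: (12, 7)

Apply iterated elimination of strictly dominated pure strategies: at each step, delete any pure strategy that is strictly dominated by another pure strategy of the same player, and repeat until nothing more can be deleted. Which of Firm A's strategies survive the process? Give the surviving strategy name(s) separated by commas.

For Firm A, B strictly dominates C on the remaining columns (L: 16>14, M: 20>19, R: 15>6); eliminate C.
Firm A's strategy D is strictly dominated by B (L: 16>15, M: 20>15, R: 15>12) and is removed.
Column L is eliminated: M beats it against every remaining row (A: 19>9, B: 3>2).
Row A is eliminated: B beats it against every remaining column (M: 20>7, R: 15>7).
Column M is eliminated: R beats it against every remaining row (B: 19>3).
Among the remaining strategies, none is strictly dominated by another pure strategy of the same player, so the elimination stops.
Surviving strategies — Firm A: {B}; Firm B: {R}.

B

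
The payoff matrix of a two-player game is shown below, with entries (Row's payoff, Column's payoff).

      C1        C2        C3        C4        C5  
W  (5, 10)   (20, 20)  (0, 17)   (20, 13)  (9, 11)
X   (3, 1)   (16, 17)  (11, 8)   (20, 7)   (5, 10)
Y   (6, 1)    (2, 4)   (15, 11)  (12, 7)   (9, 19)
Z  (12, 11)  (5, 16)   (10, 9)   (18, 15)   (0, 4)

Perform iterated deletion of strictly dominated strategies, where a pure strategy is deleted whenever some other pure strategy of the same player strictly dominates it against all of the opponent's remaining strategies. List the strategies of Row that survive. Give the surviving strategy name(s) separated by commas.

For Column, C2 strictly dominates C1 on the remaining rows (W: 20>10, X: 17>1, Y: 4>1, Z: 16>11); eliminate C1.
Row's strategy Z is strictly dominated by X (C2: 16>5, C3: 11>10, C4: 20>18, C5: 5>0) and is removed.
Column's strategy C4 is strictly dominated by C3 (W: 17>13, X: 8>7, Y: 11>7) and is removed.
Among the remaining strategies, none is strictly dominated by another pure strategy of the same player, so the elimination stops.
Surviving strategies — Row: {W, X, Y}; Column: {C2, C3, C5}.

W, X, Y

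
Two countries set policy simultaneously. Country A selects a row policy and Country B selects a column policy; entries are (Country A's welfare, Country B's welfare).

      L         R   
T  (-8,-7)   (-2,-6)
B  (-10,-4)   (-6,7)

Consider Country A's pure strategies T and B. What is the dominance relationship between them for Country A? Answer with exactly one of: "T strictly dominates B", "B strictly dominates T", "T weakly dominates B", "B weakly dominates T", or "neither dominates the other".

Compare T to B across each choice by Country B: L: -8>-10, R: -2>-6.
Every comparison favours T, so T strictly dominates B.

T strictly dominates B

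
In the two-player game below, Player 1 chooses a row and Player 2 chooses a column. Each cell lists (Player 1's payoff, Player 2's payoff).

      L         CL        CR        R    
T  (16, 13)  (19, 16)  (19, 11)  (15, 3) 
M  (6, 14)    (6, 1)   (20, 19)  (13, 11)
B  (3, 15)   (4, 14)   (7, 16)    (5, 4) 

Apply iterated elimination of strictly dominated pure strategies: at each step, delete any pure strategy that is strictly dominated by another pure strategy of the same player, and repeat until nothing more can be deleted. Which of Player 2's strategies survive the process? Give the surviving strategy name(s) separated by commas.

Row B is eliminated: T beats it against every remaining column (L: 16>3, CL: 19>4, CR: 19>7, R: 15>5).
Column R is eliminated: L beats it against every remaining row (T: 13>3, M: 14>11).
Among the remaining strategies, none is strictly dominated by another pure strategy of the same player, so the elimination stops.
Surviving strategies — Player 1: {T, M}; Player 2: {L, CL, CR}.

L, CL, CR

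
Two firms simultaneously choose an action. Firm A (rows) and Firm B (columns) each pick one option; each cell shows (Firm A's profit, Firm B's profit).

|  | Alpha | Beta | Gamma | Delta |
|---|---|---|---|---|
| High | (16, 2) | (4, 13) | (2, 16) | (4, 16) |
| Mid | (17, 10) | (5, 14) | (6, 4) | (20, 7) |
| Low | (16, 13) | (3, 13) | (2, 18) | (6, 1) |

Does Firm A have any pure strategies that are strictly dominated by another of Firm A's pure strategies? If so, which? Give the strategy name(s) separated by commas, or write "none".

High: dominated, since Mid does at least as well everywhere (Alpha: 17>16, Beta: 5>4, Gamma: 6>2, Delta: 20>4).
Mid: no other strategy beats it everywhere (High at Alpha (17>16); Low at Alpha (17>16)).
Low is strictly dominated by Mid (Alpha: 17>16, Beta: 5>3, Gamma: 6>2, Delta: 20>6).

High, Low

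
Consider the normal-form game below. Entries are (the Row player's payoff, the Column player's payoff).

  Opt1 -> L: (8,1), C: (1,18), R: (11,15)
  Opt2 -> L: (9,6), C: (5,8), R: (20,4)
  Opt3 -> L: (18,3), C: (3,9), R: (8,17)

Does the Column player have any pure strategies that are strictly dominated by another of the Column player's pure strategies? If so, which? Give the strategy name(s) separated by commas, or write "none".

L

L is strictly dominated by C (Opt1: 18>1, Opt2: 8>6, Opt3: 9>3).
C: no other strategy beats it everywhere (L at Opt1 (18>1); R at Opt1 (18>15)).
R: no other strategy beats it everywhere (L at Opt1 (15>1); C at Opt3 (17>9)).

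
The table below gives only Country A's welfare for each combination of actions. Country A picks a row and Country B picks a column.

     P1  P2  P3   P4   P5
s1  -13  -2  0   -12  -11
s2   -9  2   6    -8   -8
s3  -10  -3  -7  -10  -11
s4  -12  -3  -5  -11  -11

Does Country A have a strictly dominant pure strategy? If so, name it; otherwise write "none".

s2

s2 vs s1: P1: -9>-13, P2: 2>-2, P3: 6>0, P4: -8>-12, P5: -8>-11.
s2 vs s3: P1: -9>-10, P2: 2>-3, P3: 6>-7, P4: -8>-10, P5: -8>-11.
s2 vs s4: P1: -9>-12, P2: 2>-3, P3: 6>-5, P4: -8>-11, P5: -8>-11.
s2 strictly beats every other strategy against every opponent action, so it is strictly dominant.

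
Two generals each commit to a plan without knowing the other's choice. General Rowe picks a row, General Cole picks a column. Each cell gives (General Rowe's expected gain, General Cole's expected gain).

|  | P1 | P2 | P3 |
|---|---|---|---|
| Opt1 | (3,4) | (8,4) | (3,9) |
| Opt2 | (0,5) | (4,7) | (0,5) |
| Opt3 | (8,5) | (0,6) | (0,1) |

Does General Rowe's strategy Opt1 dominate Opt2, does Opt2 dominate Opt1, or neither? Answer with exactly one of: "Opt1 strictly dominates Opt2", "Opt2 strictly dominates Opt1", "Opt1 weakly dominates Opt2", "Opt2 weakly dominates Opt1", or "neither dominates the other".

Opt1's payoffs vs Opt2's, by General Cole's action — P1: 3>0, P2: 8>4, P3: 3>0.
Every comparison favours Opt1, so Opt1 strictly dominates Opt2.

Opt1 strictly dominates Opt2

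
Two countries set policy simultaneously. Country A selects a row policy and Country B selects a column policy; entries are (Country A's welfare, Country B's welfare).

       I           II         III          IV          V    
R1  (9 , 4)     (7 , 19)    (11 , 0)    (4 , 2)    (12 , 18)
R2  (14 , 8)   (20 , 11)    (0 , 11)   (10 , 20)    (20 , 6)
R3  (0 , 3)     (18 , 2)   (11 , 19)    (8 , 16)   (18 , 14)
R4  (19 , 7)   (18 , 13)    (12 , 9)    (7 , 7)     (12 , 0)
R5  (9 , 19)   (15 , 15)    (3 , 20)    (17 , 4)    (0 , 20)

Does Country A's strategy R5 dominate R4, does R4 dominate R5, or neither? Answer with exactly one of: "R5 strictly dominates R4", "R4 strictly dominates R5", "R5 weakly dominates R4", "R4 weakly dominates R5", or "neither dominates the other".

neither dominates the other

Compare R5 to R4 across each opponent action: I: 9<19, II: 15<18, III: 3<12, IV: 17>7, V: 0<12.
R5 does better at IV but worse at I, II, III, V; neither strategy dominates the other.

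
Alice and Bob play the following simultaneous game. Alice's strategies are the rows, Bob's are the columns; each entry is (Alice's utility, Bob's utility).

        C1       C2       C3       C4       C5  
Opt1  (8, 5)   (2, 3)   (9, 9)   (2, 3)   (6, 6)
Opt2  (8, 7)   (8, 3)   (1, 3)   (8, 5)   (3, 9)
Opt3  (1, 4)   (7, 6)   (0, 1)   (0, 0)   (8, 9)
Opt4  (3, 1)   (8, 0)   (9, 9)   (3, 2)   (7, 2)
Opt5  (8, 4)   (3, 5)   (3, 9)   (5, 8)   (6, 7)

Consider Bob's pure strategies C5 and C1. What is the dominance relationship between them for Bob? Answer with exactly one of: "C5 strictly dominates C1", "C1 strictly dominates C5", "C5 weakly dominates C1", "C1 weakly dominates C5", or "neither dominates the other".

C5 strictly dominates C1

Compare C5 to C1 across every action of Alice: Opt1: 6>5, Opt2: 9>7, Opt3: 9>4, Opt4: 2>1, Opt5: 7>4.
C5 gives a strictly higher payoff against every action of Alice, so C5 strictly dominates C1.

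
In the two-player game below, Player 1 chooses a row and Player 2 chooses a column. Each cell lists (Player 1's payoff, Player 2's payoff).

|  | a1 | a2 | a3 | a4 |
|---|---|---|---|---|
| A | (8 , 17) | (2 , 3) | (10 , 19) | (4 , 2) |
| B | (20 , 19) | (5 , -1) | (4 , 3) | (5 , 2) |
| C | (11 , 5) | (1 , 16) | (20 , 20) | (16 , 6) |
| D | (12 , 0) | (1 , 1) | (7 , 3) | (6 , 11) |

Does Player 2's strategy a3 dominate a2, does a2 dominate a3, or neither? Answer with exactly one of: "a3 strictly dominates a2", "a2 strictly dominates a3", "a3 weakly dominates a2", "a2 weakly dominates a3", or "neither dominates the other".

a3 strictly dominates a2

Compare a3 to a2 across each opponent action: A: 19>3, B: 3>-1, C: 20>16, D: 3>1.
Every comparison favours a3, so a3 strictly dominates a2.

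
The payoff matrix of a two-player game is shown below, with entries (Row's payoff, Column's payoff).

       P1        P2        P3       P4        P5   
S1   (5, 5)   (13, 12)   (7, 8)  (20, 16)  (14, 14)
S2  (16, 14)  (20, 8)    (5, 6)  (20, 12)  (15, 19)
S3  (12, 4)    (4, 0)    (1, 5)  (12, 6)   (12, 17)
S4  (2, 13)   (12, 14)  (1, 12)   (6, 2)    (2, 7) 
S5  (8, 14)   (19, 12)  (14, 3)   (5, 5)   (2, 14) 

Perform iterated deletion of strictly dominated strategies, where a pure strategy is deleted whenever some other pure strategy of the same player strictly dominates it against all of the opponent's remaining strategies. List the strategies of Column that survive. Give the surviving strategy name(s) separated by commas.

For Row, S2 strictly dominates S3 on the remaining columns (P1: 16>12, P2: 20>4, P3: 5>1, P4: 20>12, P5: 15>12); eliminate S3.
Row's strategy S4 is strictly dominated by S1 (P1: 5>2, P2: 13>12, P3: 7>1, P4: 20>6, P5: 14>2) and is removed.
For Column, P5 strictly dominates P2 on the remaining rows (S1: 14>12, S2: 19>8, S5: 14>12); eliminate P2.
For Column, P4 strictly dominates P3 on the remaining rows (S1: 16>8, S2: 12>6, S5: 5>3); eliminate P3.
Row's strategy S5 is strictly dominated by S2 (P1: 16>8, P4: 20>5, P5: 15>2) and is removed.
For Column, P5 strictly dominates P1 on the remaining rows (S1: 14>5, S2: 19>14); eliminate P1.
Among the remaining strategies, none is strictly dominated by another pure strategy of the same player, so the elimination stops.
Surviving strategies — Row: {S1, S2}; Column: {P4, P5}.

P4, P5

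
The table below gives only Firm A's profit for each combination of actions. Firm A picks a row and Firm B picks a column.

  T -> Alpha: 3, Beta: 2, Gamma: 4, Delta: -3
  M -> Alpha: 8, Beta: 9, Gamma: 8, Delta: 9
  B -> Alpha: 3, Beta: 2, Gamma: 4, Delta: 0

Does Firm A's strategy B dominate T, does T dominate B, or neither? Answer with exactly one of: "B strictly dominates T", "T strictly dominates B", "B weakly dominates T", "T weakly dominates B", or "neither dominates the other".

B weakly dominates T

B's payoffs vs T's, by Firm B's action — Alpha: 3=3, Beta: 2=2, Gamma: 4=4, Delta: 0>-3.
B is at least as good everywhere and strictly better somewhere (tied only at Alpha, Beta, Gamma), so B weakly but not strictly dominates T.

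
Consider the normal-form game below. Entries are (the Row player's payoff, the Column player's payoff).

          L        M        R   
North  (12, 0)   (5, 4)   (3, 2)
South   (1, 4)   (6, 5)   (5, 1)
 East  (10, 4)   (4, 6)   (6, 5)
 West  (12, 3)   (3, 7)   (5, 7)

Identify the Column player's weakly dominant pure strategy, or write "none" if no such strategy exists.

M

M vs L: North: 4>0, South: 5>4, East: 6>4, West: 7>3.
M vs R: North: 4>2, South: 5>1, East: 6>5, West: 7=7.
M is at least as good as every other strategy against every opponent action, so it is weakly dominant.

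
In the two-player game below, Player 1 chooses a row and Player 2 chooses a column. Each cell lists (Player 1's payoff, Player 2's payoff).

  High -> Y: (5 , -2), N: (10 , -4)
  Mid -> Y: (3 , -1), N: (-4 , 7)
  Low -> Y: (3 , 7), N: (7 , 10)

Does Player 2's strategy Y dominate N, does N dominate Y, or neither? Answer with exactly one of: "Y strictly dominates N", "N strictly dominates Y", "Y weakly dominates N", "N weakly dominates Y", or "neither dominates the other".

Y's payoffs vs N's, by Player 1's action — High: -2>-4, Mid: -1<7, Low: 7<10.
Y does better at High but worse at Mid, Low; neither strategy dominates the other.

neither dominates the other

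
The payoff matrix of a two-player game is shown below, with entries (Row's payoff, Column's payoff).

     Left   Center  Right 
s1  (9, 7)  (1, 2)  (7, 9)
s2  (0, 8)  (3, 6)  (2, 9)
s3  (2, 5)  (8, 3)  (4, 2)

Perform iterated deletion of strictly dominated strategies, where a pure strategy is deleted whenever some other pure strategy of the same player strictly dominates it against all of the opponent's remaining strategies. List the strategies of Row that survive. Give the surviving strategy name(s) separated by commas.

For Row, s3 strictly dominates s2 on the remaining columns (Left: 2>0, Center: 8>3, Right: 4>2); eliminate s2.
Column Center is eliminated: Left beats it against every remaining row (s1: 7>2, s3: 5>3).
For Row, s1 strictly dominates s3 on the remaining columns (Left: 9>2, Right: 7>4); eliminate s3.
Column Left is eliminated: Right beats it against every remaining row (s1: 9>7).
Among the remaining strategies, none is strictly dominated by another pure strategy of the same player, so the elimination stops.
Surviving strategies — Row: {s1}; Column: {Right}.

s1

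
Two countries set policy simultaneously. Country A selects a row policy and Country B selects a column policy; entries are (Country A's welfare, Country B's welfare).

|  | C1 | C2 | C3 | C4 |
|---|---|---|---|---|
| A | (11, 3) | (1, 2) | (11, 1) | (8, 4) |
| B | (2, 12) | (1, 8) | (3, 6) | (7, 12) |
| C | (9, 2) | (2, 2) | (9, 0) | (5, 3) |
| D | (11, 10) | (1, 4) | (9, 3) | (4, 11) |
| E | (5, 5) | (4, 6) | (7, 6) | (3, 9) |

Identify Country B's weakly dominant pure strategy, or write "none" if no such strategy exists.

C4 vs C1: A: 4>3, B: 12=12, C: 3>2, D: 11>10, E: 9>5.
C4 vs C2: A: 4>2, B: 12>8, C: 3>2, D: 11>4, E: 9>6.
C4 vs C3: A: 4>1, B: 12>6, C: 3>0, D: 11>3, E: 9>6.
C4 is at least as good as every other strategy against every opponent action, so it is weakly dominant.

C4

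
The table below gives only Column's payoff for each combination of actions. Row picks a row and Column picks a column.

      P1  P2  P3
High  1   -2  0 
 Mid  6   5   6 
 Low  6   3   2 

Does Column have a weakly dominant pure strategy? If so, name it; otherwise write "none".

P1 vs P2: High: 1>-2, Mid: 6>5, Low: 6>3.
P1 vs P3: High: 1>0, Mid: 6=6, Low: 6>2.
P1 is at least as good as every other strategy against every opponent action, so it is weakly dominant.

P1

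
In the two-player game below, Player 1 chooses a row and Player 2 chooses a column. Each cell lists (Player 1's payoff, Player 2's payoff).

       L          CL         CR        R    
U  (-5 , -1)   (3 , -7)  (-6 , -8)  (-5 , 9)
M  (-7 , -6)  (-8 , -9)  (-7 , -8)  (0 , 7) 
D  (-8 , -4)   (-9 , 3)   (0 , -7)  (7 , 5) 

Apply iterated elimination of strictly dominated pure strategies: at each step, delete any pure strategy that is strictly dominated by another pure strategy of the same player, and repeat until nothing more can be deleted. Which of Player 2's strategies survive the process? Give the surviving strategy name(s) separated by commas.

R

Player 2's strategy L is strictly dominated by R (U: 9>-1, M: 7>-6, D: 5>-4) and is removed.
For Player 2, R strictly dominates CL on the remaining rows (U: 9>-7, M: 7>-9, D: 5>3); eliminate CL.
Row U is eliminated: D beats it against every remaining column (CR: 0>-6, R: 7>-5).
Row M is eliminated: D beats it against every remaining column (CR: 0>-7, R: 7>0).
Column CR is eliminated: R beats it against every remaining row (D: 5>-7).
Among the remaining strategies, none is strictly dominated by another pure strategy of the same player, so the elimination stops.
Surviving strategies — Player 1: {D}; Player 2: {R}.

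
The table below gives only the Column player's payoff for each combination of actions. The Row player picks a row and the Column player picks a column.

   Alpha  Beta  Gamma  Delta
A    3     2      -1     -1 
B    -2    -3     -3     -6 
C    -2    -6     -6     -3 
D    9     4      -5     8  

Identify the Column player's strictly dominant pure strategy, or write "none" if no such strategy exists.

Alpha

Alpha vs Beta: A: 3>2, B: -2>-3, C: -2>-6, D: 9>4.
Alpha vs Gamma: A: 3>-1, B: -2>-3, C: -2>-6, D: 9>-5.
Alpha vs Delta: A: 3>-1, B: -2>-6, C: -2>-3, D: 9>8.
Alpha strictly beats every other strategy against every opponent action, so it is strictly dominant.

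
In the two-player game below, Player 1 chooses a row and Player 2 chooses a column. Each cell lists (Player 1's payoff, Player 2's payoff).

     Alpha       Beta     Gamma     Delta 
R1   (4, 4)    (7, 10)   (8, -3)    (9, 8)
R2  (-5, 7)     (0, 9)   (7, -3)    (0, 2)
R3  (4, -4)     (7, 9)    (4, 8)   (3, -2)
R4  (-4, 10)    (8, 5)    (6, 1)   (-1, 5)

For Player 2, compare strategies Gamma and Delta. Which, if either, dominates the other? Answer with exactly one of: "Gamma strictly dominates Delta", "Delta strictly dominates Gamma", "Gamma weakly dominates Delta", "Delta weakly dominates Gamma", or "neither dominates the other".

neither dominates the other

Compare Gamma to Delta across every action of Player 1: R1: -3<8, R2: -3<2, R3: 8>-2, R4: 1<5.
Gamma does better at R3 but worse at R1, R2, R4; neither strategy dominates the other.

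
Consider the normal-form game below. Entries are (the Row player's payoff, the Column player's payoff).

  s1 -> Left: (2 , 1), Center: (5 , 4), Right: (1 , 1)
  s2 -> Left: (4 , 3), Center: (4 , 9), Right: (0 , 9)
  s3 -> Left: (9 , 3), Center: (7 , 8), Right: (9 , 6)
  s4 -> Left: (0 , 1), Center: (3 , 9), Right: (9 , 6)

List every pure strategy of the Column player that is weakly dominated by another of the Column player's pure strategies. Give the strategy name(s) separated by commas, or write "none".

Left, Right

Center weakly dominates Left — s1: 4>1, s2: 9>3, s3: 8>3, s4: 9>1.
Nothing dominates Center: Left at s1 (4>1); Right at s1 (4>1).
Right is weakly dominated by Center (s1: 4>1, s2: 9=9, s3: 8>6, s4: 9>6).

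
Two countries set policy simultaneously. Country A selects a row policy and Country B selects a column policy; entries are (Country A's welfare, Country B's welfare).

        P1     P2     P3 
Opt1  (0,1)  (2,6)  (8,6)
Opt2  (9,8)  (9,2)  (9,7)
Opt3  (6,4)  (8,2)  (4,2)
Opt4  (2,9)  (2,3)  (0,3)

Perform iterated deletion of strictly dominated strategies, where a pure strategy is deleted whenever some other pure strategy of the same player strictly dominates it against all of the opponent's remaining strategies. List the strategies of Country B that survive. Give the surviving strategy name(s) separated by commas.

P1

Row Opt1 is eliminated: Opt2 beats it against every remaining column (P1: 9>0, P2: 9>2, P3: 9>8).
Row Opt3 is eliminated: Opt2 beats it against every remaining column (P1: 9>6, P2: 9>8, P3: 9>4).
Country A's strategy Opt4 is strictly dominated by Opt2 (P1: 9>2, P2: 9>2, P3: 9>0) and is removed.
Country B's strategy P2 is strictly dominated by P1 (Opt2: 8>2) and is removed.
For Country B, P1 strictly dominates P3 on the remaining rows (Opt2: 8>7); eliminate P3.
Among the remaining strategies, none is strictly dominated by another pure strategy of the same player, so the elimination stops.
Surviving strategies — Country A: {Opt2}; Country B: {P1}.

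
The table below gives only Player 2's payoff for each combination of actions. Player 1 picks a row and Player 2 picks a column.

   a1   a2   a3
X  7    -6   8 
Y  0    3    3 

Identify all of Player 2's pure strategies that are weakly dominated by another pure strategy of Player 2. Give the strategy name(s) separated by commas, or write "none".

a1, a2

a1 is weakly dominated by a3 (X: 8>7, Y: 3>0).
a3 weakly dominates a2 — X: 8>-6, Y: 3=3.
a3: no other strategy beats it everywhere (a1 at X (8>7); a2 at X (8>-6)).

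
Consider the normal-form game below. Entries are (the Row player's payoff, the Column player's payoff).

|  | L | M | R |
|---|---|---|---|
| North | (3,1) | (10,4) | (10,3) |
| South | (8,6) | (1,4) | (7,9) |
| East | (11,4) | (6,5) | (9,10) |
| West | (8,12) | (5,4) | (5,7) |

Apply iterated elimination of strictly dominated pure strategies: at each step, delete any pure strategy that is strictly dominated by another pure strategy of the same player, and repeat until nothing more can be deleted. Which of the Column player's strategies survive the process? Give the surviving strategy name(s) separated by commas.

For the Row player, East strictly dominates South on the remaining columns (L: 11>8, M: 6>1, R: 9>7); eliminate South.
The Row player's strategy West is strictly dominated by East (L: 11>8, M: 6>5, R: 9>5) and is removed.
Column L is eliminated: M beats it against every remaining row (North: 4>1, East: 5>4).
For the Row player, North strictly dominates East on the remaining columns (M: 10>6, R: 10>9); eliminate East.
The Column player's strategy R is strictly dominated by M (North: 4>3) and is removed.
Among the remaining strategies, none is strictly dominated by another pure strategy of the same player, so the elimination stops.
Surviving strategies — the Row player: {North}; the Column player: {M}.

M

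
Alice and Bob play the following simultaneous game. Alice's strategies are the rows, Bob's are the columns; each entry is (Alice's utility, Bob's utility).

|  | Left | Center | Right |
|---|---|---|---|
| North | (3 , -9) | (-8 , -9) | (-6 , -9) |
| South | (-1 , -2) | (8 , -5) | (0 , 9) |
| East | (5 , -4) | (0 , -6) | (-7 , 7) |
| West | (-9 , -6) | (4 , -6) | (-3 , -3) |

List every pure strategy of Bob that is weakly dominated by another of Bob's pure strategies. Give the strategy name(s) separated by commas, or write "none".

Right weakly dominates Left — North: -9=-9, South: 9>-2, East: 7>-4, West: -3>-6.
Center: dominated, since Left does at least as well everywhere (North: -9=-9, South: -2>-5, East: -4>-6, West: -6=-6).
Right is not dominated — it holds its own against Left at South (9>-2); Center at South (9>-5).

Left, Center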